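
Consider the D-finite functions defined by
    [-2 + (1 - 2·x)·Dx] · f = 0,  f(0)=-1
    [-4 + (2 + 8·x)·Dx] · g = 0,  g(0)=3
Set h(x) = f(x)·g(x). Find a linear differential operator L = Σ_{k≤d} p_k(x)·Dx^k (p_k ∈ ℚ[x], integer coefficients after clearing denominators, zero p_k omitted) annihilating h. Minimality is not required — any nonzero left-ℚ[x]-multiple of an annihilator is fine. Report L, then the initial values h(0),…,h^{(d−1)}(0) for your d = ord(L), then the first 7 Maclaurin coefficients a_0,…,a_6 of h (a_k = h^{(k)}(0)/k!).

f: a_k = -1, -2, -4, -8, -16, -32, -64, …
g: a_k = 3, 6, -6, 12, -30, 84, -252, …
h₀=f·g: eliminate ⇒ L₀, order ≤ 1·1.
L = (4 + 4·x) + (-1 - 2·x + 8·x^2)·Dx  (order 1).
h: a_k = -3, -12, -18, -48, -66, -216, -180, …
ICs: h(0) = -3.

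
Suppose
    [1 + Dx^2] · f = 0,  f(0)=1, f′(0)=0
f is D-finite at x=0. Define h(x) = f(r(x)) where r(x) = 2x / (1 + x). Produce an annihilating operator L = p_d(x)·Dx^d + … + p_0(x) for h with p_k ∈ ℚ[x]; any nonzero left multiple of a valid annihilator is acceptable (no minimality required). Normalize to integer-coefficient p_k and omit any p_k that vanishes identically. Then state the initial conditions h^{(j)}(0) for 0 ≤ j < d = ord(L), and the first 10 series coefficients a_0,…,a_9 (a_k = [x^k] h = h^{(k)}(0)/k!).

f: a_k = 1, 0, -1/2, 0, 1/24, 0, -1/720, 0, 1/40320, 0, …
h₀=f(r): pull back L_f along r ⇒ L₀.
L = 4 + (2 + 6·x + 6·x^2 + 2·x^3)·Dx + (1 + 4·x + 6·x^2 + 4·x^3 + x^4)·Dx^2  (order 2).
h: a_k = 1, 0, -2, 4, -16/3, 16/3, -154/45, -4/5, 2354/315, -5168/315, …
ICs: h(0) = 1, h′(0) = 0.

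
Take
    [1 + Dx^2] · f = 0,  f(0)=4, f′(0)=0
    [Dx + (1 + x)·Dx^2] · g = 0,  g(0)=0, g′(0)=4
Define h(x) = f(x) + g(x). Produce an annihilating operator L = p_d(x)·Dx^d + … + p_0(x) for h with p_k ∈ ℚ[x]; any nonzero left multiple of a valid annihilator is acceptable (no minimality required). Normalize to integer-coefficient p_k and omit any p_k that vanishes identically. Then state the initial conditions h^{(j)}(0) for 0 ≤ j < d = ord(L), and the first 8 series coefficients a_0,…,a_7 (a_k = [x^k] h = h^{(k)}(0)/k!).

L = (7 + 2·x + x^2)·Dx + (3 + 5·x + 3·x^2 + x^3)·Dx^2 + (7 + 2·x + x^2)·Dx^3 + (3 + 5·x + 3·x^2 + x^3)·Dx^4  (order 4).
h: a_k = 4, 4, -4, 4/3, -5/6, 4/5, -121/180, 4/7, …
ICs: h(0) = 4, h′(0) = 4, h′′(0) = -8, h′′′(0) = 8.

f: a_k = 4, 0, -2, 0, 1/6, 0, -1/180, 0, …
g: a_k = 0, 4, -2, 4/3, -1, 4/5, -2/3, 4/7, …
Sum ⇒ L₀ = lclm(L_f,L_g) in ℚ(x)⟨Dx⟩.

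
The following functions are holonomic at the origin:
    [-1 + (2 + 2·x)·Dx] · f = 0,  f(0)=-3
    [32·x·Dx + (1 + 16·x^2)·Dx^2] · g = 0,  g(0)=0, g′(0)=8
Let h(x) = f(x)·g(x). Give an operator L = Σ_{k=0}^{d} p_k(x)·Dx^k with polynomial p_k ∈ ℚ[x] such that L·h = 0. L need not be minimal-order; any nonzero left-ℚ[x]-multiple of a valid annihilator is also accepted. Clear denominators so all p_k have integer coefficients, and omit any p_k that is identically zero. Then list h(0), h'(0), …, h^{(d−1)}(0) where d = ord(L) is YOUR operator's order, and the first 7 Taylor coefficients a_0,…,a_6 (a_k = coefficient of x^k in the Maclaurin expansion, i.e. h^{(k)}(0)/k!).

f: a_k = -3, -3/2, 3/8, -3/16, 15/128, -21/256, 63/1024, …
g: a_k = 0, 8, 0, -128/3, 0, 2048/5, 0, …
f·g: L₀ = L_f ⊗_s L_g, ord ≤ 1·2.
L = (3 - 64·x - 16·x^2) + (-4 + 124·x + 192·x^2 + 64·x^3)·Dx + (4 + 8·x + 68·x^2 + 128·x^3 + 64·x^4)·Dx^2  (order 2).
h: a_k = 0, -24, -12, 131, 125/2, -99509/80, -97129/160, …
ICs: h(0) = 0, h′(0) = -24.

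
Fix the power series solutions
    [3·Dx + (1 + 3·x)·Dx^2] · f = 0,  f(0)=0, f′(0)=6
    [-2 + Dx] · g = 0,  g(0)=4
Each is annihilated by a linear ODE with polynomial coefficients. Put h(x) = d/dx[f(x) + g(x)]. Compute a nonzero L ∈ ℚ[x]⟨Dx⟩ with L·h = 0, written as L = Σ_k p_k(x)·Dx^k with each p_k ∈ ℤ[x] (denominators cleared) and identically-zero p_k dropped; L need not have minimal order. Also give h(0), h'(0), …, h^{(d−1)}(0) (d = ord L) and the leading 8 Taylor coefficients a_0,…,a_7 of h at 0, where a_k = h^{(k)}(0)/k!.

f: a_k = 0, 6, -9, 18, -81/2, 486/5, -243, 4374/7, …
g: a_k = 4, 8, 8, 16/3, 8/3, 16/15, 16/45, 32/315, …
h₀=f+g: left-lcm gives L₀, ord ≤ 3.
Derive L from L₀ (diff closure).
L = (-48 - 36·x) + (14 - 24·x - 36·x^2)·Dx + (5 + 21·x + 18·x^2)·Dx^2  (order 2).
h: a_k = 14, -2, 70, -454/3, 1474/3, -21838/15, 196862/45, -4133366/315, …
ICs: h(0) = 14, h′(0) = -2.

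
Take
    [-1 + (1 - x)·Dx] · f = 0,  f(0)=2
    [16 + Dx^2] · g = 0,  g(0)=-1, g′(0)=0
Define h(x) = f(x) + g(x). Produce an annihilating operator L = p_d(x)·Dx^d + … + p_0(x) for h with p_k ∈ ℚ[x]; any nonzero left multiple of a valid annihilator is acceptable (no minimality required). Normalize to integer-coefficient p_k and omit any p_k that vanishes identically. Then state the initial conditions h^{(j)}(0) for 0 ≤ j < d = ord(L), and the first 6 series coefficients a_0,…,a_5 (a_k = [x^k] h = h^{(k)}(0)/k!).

L = (176 - 256·x + 128·x^2) + (-144 + 400·x - 384·x^2 + 128·x^3)·Dx + (11 - 16·x + 8·x^2)·Dx^2 + (-9 + 25·x - 24·x^2 + 8·x^3)·Dx^3  (order 3).
h: a_k = 1, 2, 10, 2, -26/3, 2, …
ICs: h(0) = 1, h′(0) = 2, h′′(0) = 20.

f: a_k = 2, 2, 2, 2, 2, 2, …
g: a_k = -1, 0, 8, 0, -32/3, 0, …
h₀=f+g: left-lcm gives L₀, ord ≤ 3.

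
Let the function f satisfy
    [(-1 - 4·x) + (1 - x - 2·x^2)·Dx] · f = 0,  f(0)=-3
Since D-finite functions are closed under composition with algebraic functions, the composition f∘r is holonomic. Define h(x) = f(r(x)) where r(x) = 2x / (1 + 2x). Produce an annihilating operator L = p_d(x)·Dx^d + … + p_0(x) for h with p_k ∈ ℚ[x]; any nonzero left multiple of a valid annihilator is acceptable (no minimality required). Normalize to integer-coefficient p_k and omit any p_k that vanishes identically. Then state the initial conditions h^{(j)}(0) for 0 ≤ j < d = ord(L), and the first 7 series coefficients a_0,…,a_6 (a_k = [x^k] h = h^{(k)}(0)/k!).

L = (2 + 20·x) + (-1 - 4·x + 4·x^2 + 16·x^3)·Dx  (order 1).
h: a_k = -3, -6, -24, 0, -192, 384, -2304, …
ICs: h(0) = -3.

f: a_k = -3, -3, -9, -15, -33, -63, -129, …
L₀ from L_f via x↦r, Dx↦r'^{-1}Dx.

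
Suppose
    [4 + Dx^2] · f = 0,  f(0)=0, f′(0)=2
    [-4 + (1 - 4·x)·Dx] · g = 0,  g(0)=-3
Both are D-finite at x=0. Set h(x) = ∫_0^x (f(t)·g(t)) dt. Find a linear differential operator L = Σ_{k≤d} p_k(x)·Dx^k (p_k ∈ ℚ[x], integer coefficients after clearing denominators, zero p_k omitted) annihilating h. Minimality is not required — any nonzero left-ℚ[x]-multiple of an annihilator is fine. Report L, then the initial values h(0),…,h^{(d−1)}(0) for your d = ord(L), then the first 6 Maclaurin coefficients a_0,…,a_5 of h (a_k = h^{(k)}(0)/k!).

L = (-4 + 16·x)·Dx + 8·Dx^2 + (-1 + 4·x)·Dx^3  (order 3).
h: a_k = 0, 0, -3, -8, -23, -368/5, …
ICs: h(0) = 0, h′(0) = 0, h′′(0) = -6.

f: a_k = 0, 2, 0, -4/3, 0, 4/15, …
g: a_k = -3, -12, -48, -192, -768, -3072, …
h₀=f·g: eliminate ⇒ L₀, order ≤ 2·1.
Integrate: L := L₀·Dx.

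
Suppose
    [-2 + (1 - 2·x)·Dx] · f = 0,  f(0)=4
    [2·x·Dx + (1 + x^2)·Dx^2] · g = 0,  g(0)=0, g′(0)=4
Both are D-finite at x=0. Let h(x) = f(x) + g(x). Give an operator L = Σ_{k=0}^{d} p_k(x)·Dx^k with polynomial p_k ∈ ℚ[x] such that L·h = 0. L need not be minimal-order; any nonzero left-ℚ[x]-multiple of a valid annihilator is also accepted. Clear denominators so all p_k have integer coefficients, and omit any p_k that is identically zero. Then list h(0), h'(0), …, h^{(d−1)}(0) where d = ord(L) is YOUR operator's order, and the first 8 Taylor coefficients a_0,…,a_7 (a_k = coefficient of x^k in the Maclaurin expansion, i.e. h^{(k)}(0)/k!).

L = (-4 + 32·x + 12·x^2)·Dx + (13 - 4·x + 25·x^2 + 12·x^3)·Dx^2 + (-2 + 3·x + 3·x^3 + 2·x^4)·Dx^3  (order 3).
h: a_k = 4, 12, 16, 92/3, 64, 644/5, 256, 3580/7, …
ICs: h(0) = 4, h′(0) = 12, h′′(0) = 32.

f: a_k = 4, 8, 16, 32, 64, 128, 256, 512, …
g: a_k = 0, 4, 0, -4/3, 0, 4/5, 0, -4/7, …
L₀ := lclm(L_f,L_g); ord L₀ ≤ 1+2.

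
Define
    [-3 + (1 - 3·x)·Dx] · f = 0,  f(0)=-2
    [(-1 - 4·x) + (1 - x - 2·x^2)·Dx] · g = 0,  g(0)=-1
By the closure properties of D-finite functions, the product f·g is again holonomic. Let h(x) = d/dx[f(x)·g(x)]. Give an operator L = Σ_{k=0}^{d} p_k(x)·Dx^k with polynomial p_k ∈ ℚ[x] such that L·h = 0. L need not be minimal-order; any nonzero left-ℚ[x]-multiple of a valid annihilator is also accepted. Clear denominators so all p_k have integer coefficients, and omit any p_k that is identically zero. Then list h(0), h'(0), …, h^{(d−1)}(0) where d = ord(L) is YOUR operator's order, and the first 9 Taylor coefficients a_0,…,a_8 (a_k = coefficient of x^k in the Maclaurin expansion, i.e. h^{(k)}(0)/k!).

f: a_k = -2, -6, -18, -54, -162, -486, -1458, -4374, -13122, …
g: a_k = -1, -1, -3, -5, -11, -21, -43, -85, -171, …
h₀=f·g: eliminate ⇒ L₀, order ≤ 1·1.
h=h₀': d/dx-closure on L₀ ⇒ L.
L = (15 - 30·x - 69·x^2 + 48·x^3 + 216·x^4) + (-2 + 9·x + 3·x^2 - 47·x^3 + 15·x^4 + 54·x^5)·Dx  (order 1).
h: a_k = 8, 60, 300, 1288, 5040, 18660, 66500, 230736, 784872, …
ICs: h(0) = 8.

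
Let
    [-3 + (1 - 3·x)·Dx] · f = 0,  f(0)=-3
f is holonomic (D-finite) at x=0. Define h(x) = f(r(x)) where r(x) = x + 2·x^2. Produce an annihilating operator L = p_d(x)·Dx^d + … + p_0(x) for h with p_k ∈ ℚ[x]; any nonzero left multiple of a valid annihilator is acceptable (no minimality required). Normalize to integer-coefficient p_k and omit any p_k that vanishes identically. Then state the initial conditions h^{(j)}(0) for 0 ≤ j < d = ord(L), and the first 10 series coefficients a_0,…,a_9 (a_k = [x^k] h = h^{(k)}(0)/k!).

L = (3 + 12·x) + (-1 + 3·x + 6·x^2)·Dx  (order 1).
h: a_k = -3, -9, -45, -189, -837, -3645, -15957, -69741, -304965, -1333341, …
ICs: h(0) = -3.

f: a_k = -3, -9, -27, -81, -243, -729, -2187, -6561, -19683, -59049, …
L₀ from L_f via x↦r, Dx↦r'^{-1}Dx.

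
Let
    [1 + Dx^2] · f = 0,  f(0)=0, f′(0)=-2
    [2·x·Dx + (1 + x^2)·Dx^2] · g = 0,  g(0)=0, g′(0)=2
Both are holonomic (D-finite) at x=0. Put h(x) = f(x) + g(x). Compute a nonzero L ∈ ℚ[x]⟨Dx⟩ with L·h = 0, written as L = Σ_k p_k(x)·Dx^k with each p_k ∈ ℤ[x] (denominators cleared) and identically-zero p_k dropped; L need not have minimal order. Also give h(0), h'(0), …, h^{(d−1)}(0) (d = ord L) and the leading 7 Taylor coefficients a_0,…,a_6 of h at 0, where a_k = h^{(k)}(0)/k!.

f: a_k = 0, -2, 0, 1/3, 0, -1/60, 0, …
g: a_k = 0, 2, 0, -2/3, 0, 2/5, 0, …
f+g: L₀ = lclm(L_f,L_g), ord ≤ 2+2.
L = (-22·x + 28·x^3 + 2·x^5)·Dx + (-1 + 7·x^2 + 9·x^4 + x^6)·Dx^2 + (-22·x + 28·x^3 + 2·x^5)·Dx^3 + (-1 + 7·x^2 + 9·x^4 + x^6)·Dx^4  (order 4).
h: a_k = 0, 0, 0, -1/3, 0, 23/60, 0, …
ICs: h(0) = 0, h′(0) = 0, h′′(0) = 0, h′′′(0) = -2.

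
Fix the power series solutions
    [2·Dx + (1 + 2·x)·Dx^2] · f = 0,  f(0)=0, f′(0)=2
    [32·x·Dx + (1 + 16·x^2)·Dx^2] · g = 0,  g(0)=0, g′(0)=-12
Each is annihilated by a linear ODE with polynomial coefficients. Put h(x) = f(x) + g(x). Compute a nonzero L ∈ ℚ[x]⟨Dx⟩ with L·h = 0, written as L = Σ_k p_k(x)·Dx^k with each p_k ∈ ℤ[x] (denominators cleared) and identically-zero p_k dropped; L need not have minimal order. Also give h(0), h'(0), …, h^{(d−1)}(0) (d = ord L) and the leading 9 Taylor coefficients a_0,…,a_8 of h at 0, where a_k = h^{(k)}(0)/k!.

f: a_k = 0, 2, -2, 8/3, -4, 32/5, -32/3, 128/7, -32, …
g: a_k = 0, -12, 0, 64, 0, -3072/5, 0, 49152/7, 0, …
Sum ⇒ L₀ = lclm(L_f,L_g) in ℚ(x)⟨Dx⟩.
L = (-32 - 192·x + 1536·x^2 + 1024·x^3)·Dx + (-20 - 64·x + 576·x^2 + 3072·x^3 + 2048·x^4)·Dx^2 + (-1 + 14·x + 32·x^2 + 256·x^3 + 768·x^4 + 512·x^5)·Dx^3  (order 3).
h: a_k = 0, -10, -2, 200/3, -4, -608, -32/3, 7040, -32, …
ICs: h(0) = 0, h′(0) = -10, h′′(0) = -4.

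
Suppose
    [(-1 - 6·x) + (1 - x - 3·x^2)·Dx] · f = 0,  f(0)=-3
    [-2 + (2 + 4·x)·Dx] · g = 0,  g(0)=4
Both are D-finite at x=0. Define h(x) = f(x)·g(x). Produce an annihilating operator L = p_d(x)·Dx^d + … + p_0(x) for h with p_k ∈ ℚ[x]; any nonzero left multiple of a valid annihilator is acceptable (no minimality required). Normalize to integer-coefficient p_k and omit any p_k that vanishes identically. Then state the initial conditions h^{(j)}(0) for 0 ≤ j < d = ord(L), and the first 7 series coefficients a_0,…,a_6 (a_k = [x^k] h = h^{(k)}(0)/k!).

f: a_k = -3, -3, -12, -21, -57, -120, -291, …
g: a_k = 4, 4, -2, 2, -5/2, 7/2, -21/4, …
L₀ := L_f ⊗_s L_g (sym. prod.), ord ≤ 1.
L = (2 + 7·x + 9·x^2) + (-1 - x + 5·x^2 + 6·x^3)·Dx  (order 1).
h: a_k = -12, -24, -54, -132, -573/2, -693, -6147/4, …
ICs: h(0) = -12.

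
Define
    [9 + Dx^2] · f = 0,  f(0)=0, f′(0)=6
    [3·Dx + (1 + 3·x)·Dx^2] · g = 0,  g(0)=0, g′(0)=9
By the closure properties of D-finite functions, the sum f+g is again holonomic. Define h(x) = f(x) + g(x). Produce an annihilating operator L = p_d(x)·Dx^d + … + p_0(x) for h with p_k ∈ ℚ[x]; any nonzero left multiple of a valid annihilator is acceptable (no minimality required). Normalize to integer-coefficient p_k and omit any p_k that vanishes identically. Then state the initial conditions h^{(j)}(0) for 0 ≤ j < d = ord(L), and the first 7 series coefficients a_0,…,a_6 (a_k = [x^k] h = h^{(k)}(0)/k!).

L = (63 + 54·x + 81·x^2)·Dx + (9 + 45·x + 81·x^2 + 81·x^3)·Dx^2 + (7 + 6·x + 9·x^2)·Dx^3 + (1 + 5·x + 9·x^2 + 9·x^3)·Dx^4  (order 4).
h: a_k = 0, 15, -27/2, 18, -243/4, 2997/20, -729/2, …
ICs: h(0) = 0, h′(0) = 15, h′′(0) = -27, h′′′(0) = 108.

f: a_k = 0, 6, 0, -9, 0, 81/20, 0, …
g: a_k = 0, 9, -27/2, 27, -243/4, 729/5, -729/2, …
h₀=f+g: left-lcm gives L₀, ord ≤ 4.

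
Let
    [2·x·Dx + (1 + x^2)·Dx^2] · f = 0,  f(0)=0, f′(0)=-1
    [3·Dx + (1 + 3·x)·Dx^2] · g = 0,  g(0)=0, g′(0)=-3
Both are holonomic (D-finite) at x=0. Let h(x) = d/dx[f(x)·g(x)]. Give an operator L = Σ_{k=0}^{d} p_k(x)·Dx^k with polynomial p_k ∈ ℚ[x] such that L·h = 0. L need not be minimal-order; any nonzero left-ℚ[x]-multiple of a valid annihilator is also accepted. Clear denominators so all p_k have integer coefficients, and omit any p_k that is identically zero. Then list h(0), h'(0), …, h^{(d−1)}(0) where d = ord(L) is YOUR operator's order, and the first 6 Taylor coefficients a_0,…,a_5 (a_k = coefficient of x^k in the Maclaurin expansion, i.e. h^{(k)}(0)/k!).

L = (264 + 1260·x + 1008·x^2 + 3420·x^3 + 3240·x^4 + 4212·x^5 + 324·x^7) + (178 + 660·x + 3828·x^2 + 7308·x^3 + 12960·x^4 + 10044·x^5 + 11340·x^6 + 324·x^7 + 1134·x^8)·Dx + (132 + 608·x + 1728·x^2 + 4568·x^3 + 6456·x^4 + 8856·x^5 + 5184·x^6 + 5544·x^7 + 324·x^8 + 648·x^9)·Dx^2 + (13 + 102·x + 341·x^2 + 744·x^3 + 1138·x^4 + 1236·x^5 + 1386·x^6 + 648·x^7 + 657·x^8 + 54·x^9 + 81·x^10)·Dx^3  (order 3).
h: a_k = 0, 6, -27/2, 32, -375/4, 1386/5, …
ICs: h(0) = 0, h′(0) = 6, h′′(0) = -27.

f: a_k = 0, -1, 0, 1/3, 0, -1/5, …
g: a_k = 0, -3, 9/2, -9, 81/4, -243/5, …
Sym-product of L_f,L_g gives L₀ (≤ ord 4).
Differentiate: ansatz ord ≤ ord L₀ ⇒ L.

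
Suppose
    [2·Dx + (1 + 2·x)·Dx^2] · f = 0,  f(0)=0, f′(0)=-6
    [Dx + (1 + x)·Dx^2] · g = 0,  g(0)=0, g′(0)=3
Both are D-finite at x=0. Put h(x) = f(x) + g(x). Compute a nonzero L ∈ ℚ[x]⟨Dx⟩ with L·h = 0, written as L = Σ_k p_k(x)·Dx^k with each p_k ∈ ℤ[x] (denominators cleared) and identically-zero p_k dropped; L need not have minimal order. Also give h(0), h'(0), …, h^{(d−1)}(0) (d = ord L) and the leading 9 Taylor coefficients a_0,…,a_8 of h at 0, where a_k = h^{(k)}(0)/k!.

f: a_k = 0, -6, 6, -8, 12, -96/5, 32, -384/7, 96, …
g: a_k = 0, 3, -3/2, 1, -3/4, 3/5, -1/2, 3/7, -3/8, …
f+g: L₀ = lclm(L_f,L_g), ord ≤ 2+2.
L = 4·Dx + (6 + 8·x)·Dx^2 + (1 + 3·x + 2·x^2)·Dx^3  (order 3).
h: a_k = 0, -3, 9/2, -7, 45/4, -93/5, 63/2, -381/7, 765/8, …
ICs: h(0) = 0, h′(0) = -3, h′′(0) = 9.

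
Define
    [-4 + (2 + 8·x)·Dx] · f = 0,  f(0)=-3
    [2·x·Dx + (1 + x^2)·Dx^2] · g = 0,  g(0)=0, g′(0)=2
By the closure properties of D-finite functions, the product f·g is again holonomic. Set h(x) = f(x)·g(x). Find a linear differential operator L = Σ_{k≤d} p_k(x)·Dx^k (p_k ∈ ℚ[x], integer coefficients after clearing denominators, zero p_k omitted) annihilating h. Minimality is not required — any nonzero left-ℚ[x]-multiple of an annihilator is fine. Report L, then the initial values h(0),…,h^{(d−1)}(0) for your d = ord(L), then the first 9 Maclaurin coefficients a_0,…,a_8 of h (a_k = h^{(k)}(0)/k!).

f: a_k = -3, -6, 6, -12, 30, -84, 252, -792, 2574, …
g: a_k = 0, 2, 0, -2/3, 0, 2/5, 0, -2/7, 0, …
h₀=f·g: eliminate ⇒ L₀, order ≤ 1·2.
L = (12 - 4·x - 4·x^2) + (-4 - 14·x + 12·x^2 + 16·x^3)·Dx + (1 + 8·x + 17·x^2 + 8·x^3 + 16·x^4)·Dx^2  (order 2).
h: a_k = 0, -6, -12, 14, -20, 274/5, -812/5, 17054/35, -53588/35, …
ICs: h(0) = 0, h′(0) = -6.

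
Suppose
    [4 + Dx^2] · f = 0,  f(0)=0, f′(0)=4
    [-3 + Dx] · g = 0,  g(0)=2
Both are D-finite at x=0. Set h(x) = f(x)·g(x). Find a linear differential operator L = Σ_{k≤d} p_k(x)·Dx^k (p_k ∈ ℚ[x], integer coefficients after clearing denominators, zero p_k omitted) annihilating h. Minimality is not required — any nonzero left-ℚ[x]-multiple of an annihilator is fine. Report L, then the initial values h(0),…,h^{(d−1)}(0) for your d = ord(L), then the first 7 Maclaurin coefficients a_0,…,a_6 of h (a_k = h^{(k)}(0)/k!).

f: a_k = 0, 4, 0, -8/3, 0, 8/15, 0, …
g: a_k = 2, 6, 9, 9, 27/4, 81/20, 81/40, …
L₀ := L_f ⊗_s L_g (sym. prod.), ord ≤ 2.
L = 13 - 6·Dx + Dx^2  (order 2).
h: a_k = 0, 8, 24, 92/3, 20, 61/15, -23/5, …
ICs: h(0) = 0, h′(0) = 8.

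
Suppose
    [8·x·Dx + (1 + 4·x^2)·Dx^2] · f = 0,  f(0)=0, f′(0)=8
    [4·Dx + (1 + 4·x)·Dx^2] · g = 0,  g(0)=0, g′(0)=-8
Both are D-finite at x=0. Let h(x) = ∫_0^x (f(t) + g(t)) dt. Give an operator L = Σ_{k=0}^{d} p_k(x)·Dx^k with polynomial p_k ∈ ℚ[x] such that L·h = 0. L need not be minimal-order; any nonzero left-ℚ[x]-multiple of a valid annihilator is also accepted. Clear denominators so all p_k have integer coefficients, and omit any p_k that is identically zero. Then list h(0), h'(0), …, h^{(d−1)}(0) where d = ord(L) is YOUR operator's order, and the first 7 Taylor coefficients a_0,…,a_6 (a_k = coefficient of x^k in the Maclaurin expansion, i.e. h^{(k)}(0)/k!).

L = (-8 - 96·x + 96·x^2 + 128·x^3)·Dx^2 + (-10 - 16·x - 72·x^2 + 192·x^3 + 256·x^4)·Dx^3 + (-1 - 2·x + 8·x^2 + 8·x^3 + 48·x^4 + 64·x^5)·Dx^4  (order 4).
h: a_k = 0, 0, 0, 16/3, -40/3, 128/5, -64, …
ICs: h(0) = 0, h′(0) = 0, h′′(0) = 0, h′′′(0) = 32.

f: a_k = 0, 8, 0, -32/3, 0, 128/5, 0, …
g: a_k = 0, -8, 16, -128/3, 128, -2048/5, 4096/3, …
Weyl lclm of L_f,L_g ⇒ L₀ (ord ≤ 4).
∫: right-multiply L₀ by Dx.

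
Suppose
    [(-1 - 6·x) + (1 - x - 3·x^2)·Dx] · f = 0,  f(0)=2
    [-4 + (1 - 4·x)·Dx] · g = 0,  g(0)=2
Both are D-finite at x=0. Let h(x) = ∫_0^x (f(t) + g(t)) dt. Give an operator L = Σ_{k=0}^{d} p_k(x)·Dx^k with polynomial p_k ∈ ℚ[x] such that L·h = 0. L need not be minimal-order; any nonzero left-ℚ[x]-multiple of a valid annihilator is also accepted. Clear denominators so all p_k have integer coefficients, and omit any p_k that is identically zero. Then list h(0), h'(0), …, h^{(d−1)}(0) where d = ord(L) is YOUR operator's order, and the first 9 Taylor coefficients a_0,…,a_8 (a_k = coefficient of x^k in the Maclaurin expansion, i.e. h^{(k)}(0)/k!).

f: a_k = 2, 2, 8, 14, 38, 80, 194, 434, 1016, …
g: a_k = 2, 8, 32, 128, 512, 2048, 8192, 32768, 131072, …
Weyl lclm of L_f,L_g ⇒ L₀ (ord ≤ 2).
h=∫₀ˣh₀: take L = L₀·Dx.
L = (-72·x + 72·x^2 - 96·x^3)·Dx + (8 - 6·x - 66·x^2 + 112·x^3 - 192·x^4)·Dx^2 + (-1 + 7·x - 15·x^2 + 10·x^3 + 20·x^4 - 48·x^5)·Dx^3  (order 3).
h: a_k = 0, 4, 5, 40/3, 71/2, 110, 1064/3, 1198, 16601/4, …
ICs: h(0) = 0, h′(0) = 4, h′′(0) = 10.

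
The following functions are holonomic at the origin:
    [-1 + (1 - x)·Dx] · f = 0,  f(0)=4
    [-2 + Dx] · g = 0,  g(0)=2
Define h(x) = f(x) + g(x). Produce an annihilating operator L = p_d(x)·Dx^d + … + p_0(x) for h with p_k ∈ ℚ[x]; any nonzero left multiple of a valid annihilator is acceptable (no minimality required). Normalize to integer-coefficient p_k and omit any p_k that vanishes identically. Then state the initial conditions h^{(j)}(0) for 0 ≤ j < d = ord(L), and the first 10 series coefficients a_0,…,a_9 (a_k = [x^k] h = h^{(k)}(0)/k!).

L = -4·x + (-2 + 8·x - 4·x^2)·Dx + (1 - 3·x + 2·x^2)·Dx^2  (order 2).
h: a_k = 6, 8, 8, 20/3, 16/3, 68/15, 188/45, 1276/315, 1264/315, 11348/2835, …
ICs: h(0) = 6, h′(0) = 8.

f: a_k = 4, 4, 4, 4, 4, 4, 4, 4, 4, 4, …
g: a_k = 2, 4, 4, 8/3, 4/3, 8/15, 8/45, 16/315, 4/315, 8/2835, …
L₀ := lclm(L_f,L_g); ord L₀ ≤ 1+1.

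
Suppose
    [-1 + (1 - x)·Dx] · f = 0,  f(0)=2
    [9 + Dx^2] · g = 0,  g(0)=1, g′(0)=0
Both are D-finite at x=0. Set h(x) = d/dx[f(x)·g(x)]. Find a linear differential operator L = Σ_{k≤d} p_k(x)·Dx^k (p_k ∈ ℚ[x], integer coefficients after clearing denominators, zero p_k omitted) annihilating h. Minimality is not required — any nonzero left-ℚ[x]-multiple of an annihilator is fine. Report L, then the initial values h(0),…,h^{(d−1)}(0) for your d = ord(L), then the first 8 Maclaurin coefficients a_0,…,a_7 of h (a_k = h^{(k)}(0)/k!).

f: a_k = 2, 2, 2, 2, 2, 2, 2, 2, …
g: a_k = 1, 0, -9/2, 0, 27/8, 0, -81/80, 0, …
Sym-product of L_f,L_g gives L₀ (≤ ord 2).
h=h₀': d/dx-closure on L₀ ⇒ L.
L = (7 - 18·x + 9·x^2) + (-2 + 2·x)·Dx + (1 - 2·x + x^2)·Dx^2  (order 2).
h: a_k = 2, -14, -21, -1, -5/4, -273/20, -637/40, -4367/280, …
ICs: h(0) = 2, h′(0) = -14.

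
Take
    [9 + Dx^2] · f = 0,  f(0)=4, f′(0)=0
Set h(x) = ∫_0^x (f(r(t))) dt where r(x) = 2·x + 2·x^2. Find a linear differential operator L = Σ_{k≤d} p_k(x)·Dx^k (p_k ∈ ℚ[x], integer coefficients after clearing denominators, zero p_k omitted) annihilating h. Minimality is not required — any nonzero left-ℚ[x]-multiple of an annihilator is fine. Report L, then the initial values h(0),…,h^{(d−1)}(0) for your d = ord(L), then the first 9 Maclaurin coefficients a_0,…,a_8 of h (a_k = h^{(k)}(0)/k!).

f: a_k = 4, 0, -18, 0, 27/2, 0, -81/20, 0, 729/1120, …
h₀=f(r): pull back L_f along r ⇒ L₀.
h=∫₀ˣh₀: take L = L₀·Dx.
L = (36 + 216·x + 432·x^2 + 288·x^3)·Dx - 2·Dx^2 + (1 + 2·x)·Dx^3  (order 3).
h: a_k = 0, 4, 0, -24, -36, 144/5, 144, 5184/35, -432/5, …
ICs: h(0) = 0, h′(0) = 4, h′′(0) = 0.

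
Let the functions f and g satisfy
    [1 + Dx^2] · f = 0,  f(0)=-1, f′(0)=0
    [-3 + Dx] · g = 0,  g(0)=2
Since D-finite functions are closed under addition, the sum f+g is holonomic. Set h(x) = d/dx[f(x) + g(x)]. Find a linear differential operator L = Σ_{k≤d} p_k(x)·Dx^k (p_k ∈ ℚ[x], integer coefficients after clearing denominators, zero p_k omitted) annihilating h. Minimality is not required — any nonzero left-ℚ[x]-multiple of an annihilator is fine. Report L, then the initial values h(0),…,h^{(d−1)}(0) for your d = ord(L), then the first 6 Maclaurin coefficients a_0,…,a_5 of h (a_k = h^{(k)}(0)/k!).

f: a_k = -1, 0, 1/2, 0, -1/24, 0, …
g: a_k = 2, 6, 9, 9, 27/4, 81/20, …
Weyl lclm of L_f,L_g ⇒ L₀ (ord ≤ 3).
Differentiate: ansatz ord ≤ ord L₀ ⇒ L.
L = 3 - Dx + 3·Dx^2 - Dx^3  (order 3).
h: a_k = 6, 19, 27, 161/6, 81/4, 1459/120, …
ICs: h(0) = 6, h′(0) = 19, h′′(0) = 54.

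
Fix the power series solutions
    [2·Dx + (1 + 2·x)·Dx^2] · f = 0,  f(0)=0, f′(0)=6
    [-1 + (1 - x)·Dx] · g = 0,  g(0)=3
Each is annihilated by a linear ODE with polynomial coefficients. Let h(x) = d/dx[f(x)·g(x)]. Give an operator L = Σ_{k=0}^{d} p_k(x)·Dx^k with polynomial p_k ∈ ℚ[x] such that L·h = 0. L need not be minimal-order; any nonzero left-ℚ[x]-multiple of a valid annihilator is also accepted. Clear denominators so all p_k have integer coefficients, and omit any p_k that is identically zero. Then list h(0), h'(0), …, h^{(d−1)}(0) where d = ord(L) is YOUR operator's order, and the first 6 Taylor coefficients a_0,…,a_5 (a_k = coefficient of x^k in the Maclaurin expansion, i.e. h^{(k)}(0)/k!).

f: a_k = 0, 6, -6, 8, -12, 96/5, …
g: a_k = 3, 3, 3, 3, 3, 3, …
L₀ := L_f ⊗_s L_g (sym. prod.), ord ≤ 2.
Differentiate: ansatz ord ≤ ord L₀ ⇒ L.
L = 8 + (-1 + 10·x)·Dx + (-1 - x + 2·x^2)·Dx^2  (order 2).
h: a_k = 18, 0, 72, -48, 228, -1512/5, …
ICs: h(0) = 18, h′(0) = 0.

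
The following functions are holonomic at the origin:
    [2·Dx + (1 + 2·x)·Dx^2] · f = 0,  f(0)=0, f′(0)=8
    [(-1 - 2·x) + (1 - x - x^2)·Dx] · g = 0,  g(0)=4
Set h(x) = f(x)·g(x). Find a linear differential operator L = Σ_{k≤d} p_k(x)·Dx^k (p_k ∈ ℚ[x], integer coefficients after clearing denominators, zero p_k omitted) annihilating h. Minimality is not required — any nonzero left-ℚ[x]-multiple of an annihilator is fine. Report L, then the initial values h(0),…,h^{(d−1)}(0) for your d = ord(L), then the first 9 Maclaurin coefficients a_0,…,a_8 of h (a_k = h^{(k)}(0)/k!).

L = (4 + 8·x) + (10·x + 10·x^2)·Dx + (-1 - x + 3·x^2 + 2·x^3)·Dx^2  (order 2).
h: a_k = 0, 32, 0, 224/3, 32/3, 2816/15, 416/15, 53344/105, 832/35, …
ICs: h(0) = 0, h′(0) = 32.

f: a_k = 0, 8, -8, 32/3, -16, 128/5, -128/3, 512/7, -128, …
g: a_k = 4, 4, 8, 12, 20, 32, 52, 84, 136, …
L₀ := L_f ⊗_s L_g (sym. prod.), ord ≤ 2.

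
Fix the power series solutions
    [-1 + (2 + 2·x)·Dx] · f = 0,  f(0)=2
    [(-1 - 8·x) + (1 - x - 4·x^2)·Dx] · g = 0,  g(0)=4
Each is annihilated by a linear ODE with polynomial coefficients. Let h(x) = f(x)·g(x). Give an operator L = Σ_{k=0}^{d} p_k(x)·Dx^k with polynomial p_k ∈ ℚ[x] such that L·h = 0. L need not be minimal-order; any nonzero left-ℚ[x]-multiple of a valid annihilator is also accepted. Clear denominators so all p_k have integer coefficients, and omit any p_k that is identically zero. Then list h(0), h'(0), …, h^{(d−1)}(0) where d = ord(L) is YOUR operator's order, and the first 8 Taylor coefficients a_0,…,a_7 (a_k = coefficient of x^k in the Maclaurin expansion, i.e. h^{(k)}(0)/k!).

L = (3 + 17·x + 12·x^2) + (-2 + 10·x^2 + 8·x^3)·Dx  (order 1).
h: a_k = 8, 12, 43, 183/2, 4211/16, 20141/32, 215295/128, 1075135/256, …
ICs: h(0) = 8.

f: a_k = 2, 1, -1/4, 1/8, -5/64, 7/128, -21/512, 33/1024, …
g: a_k = 4, 4, 20, 36, 116, 260, 724, 1764, …
L₀ := L_f ⊗_s L_g (sym. prod.), ord ≤ 1.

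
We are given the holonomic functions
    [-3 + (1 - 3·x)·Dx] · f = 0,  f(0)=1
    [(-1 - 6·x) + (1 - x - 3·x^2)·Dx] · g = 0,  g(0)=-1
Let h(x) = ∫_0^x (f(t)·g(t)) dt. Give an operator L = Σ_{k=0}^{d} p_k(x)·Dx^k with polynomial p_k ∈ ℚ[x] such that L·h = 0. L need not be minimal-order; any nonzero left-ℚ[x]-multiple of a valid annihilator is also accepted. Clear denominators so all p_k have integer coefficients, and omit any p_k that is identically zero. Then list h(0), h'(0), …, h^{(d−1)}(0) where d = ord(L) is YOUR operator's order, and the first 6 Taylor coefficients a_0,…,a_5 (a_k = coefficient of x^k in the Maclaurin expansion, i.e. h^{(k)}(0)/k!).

f: a_k = 1, 3, 9, 27, 81, 243, …
g: a_k = -1, -1, -4, -7, -19, -40, …
L₀ := L_f ⊗_s L_g (sym. prod.), ord ≤ 1.
Integrate: L := L₀·Dx.
L = (-4 + 27·x^2)·Dx + (1 - 4·x + 9·x^3)·Dx^2  (order 2).
h: a_k = 0, -1, -2, -16/3, -55/4, -184/5, …
ICs: h(0) = 0, h′(0) = -1.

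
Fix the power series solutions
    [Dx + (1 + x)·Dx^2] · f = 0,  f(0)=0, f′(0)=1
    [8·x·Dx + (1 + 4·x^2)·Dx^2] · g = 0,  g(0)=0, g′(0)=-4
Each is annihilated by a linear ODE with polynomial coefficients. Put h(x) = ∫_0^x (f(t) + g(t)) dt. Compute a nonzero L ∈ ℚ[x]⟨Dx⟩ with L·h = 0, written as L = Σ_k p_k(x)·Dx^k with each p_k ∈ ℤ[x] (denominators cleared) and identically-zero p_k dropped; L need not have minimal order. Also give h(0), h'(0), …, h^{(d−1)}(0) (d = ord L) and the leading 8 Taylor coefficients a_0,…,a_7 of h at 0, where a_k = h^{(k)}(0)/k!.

f: a_k = 0, 1, -1/2, 1/3, -1/4, 1/5, -1/6, 1/7, …
g: a_k = 0, -4, 0, 16/3, 0, -64/5, 0, 256/7, …
L₀ := lclm(L_f,L_g); ord L₀ ≤ 2+2.
h=∫h₀ ⇒ L = L₀·Dx.
L = (-8 - 24·x + 96·x^2 + 32·x^3)·Dx^2 + (-10 - 16·x + 72·x^2 + 192·x^3 + 64·x^4)·Dx^3 + (-1 + 7·x + 8·x^2 + 32·x^3 + 48·x^4 + 16·x^5)·Dx^4  (order 4).
h: a_k = 0, 0, -3/2, -1/6, 17/12, -1/20, -21/10, -1/42, …
ICs: h(0) = 0, h′(0) = 0, h′′(0) = -3, h′′′(0) = -1.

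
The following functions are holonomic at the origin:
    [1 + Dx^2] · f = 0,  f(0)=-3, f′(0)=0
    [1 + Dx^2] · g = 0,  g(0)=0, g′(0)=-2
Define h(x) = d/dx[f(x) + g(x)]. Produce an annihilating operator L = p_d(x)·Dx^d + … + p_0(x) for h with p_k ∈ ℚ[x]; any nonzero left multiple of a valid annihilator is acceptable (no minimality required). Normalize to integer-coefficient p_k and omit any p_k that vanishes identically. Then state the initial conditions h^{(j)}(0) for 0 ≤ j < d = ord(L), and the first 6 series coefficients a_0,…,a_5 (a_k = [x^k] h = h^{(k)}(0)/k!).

L = 1 + Dx^2  (order 2).
h: a_k = -2, 3, 1, -1/2, -1/12, 1/40, …
ICs: h(0) = -2, h′(0) = 3.

f: a_k = -3, 0, 3/2, 0, -1/8, 0, …
g: a_k = 0, -2, 0, 1/3, 0, -1/60, …
h₀=f+g: left-lcm gives L₀, ord ≤ 4.
h₀' ⇒ L via d/dx closure of L₀.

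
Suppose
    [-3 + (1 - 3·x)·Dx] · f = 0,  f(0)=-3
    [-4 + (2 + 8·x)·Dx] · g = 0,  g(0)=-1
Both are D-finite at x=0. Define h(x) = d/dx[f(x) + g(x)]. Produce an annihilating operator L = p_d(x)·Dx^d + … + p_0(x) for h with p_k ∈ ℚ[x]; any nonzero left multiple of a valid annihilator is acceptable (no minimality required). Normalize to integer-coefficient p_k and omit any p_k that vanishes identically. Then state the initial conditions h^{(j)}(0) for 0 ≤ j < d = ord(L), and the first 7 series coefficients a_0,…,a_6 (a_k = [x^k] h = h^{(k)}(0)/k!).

L = (-90 - 108·x) + (-21 - 252·x - 378·x^2)·Dx + (4 + 13·x - 39·x^2 - 108·x^3)·Dx^2  (order 2).
h: a_k = -11, -50, -255, -932, -3785, -12618, -47775, …
ICs: h(0) = -11, h′(0) = -50.

f: a_k = -3, -9, -27, -81, -243, -729, -2187, …
g: a_k = -1, -2, 2, -4, 10, -28, 84, …
Weyl lclm of L_f,L_g ⇒ L₀ (ord ≤ 2).
h=h₀': d/dx-closure on L₀ ⇒ L.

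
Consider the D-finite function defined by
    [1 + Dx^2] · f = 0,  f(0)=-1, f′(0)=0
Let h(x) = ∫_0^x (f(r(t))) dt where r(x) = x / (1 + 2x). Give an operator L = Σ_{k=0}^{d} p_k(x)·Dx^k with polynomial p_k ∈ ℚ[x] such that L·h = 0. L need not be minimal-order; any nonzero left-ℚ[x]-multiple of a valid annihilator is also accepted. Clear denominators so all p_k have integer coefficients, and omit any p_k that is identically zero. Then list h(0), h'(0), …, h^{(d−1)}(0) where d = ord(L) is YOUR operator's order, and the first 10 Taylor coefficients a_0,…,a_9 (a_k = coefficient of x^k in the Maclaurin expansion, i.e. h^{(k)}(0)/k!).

L = Dx + (4 + 24·x + 48·x^2 + 32·x^3)·Dx^2 + (1 + 8·x + 24·x^2 + 32·x^3 + 16·x^4)·Dx^3  (order 3).
h: a_k = 0, -1, 0, 1/6, -1/2, 143/120, -47/18, 3943/720, -1787/160, 8095583/362880, …
ICs: h(0) = 0, h′(0) = -1, h′′(0) = 0.

f: a_k = -1, 0, 1/2, 0, -1/24, 0, 1/720, 0, -1/40320, 0, …
f∘r: x↦r, Dx↦Dx/r' in L_f ⇒ L₀.
Integrate: L := L₀·Dx.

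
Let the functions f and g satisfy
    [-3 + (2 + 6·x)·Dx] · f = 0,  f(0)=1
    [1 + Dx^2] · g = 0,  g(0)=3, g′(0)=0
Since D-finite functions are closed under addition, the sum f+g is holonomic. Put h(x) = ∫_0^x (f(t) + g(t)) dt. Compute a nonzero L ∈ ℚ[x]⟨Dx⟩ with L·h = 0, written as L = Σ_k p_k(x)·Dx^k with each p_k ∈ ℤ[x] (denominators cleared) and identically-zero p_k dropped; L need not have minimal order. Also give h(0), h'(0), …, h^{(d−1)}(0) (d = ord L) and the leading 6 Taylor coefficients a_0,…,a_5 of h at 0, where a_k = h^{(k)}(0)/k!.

L = (-93 - 72·x - 108·x^2)·Dx + (-10 + 18·x + 216·x^2 + 216·x^3)·Dx^2 + (-93 - 72·x - 108·x^2)·Dx^3 + (-10 + 18·x + 216·x^2 + 216·x^3)·Dx^4  (order 4).
h: a_k = 0, 4, 3/4, -7/8, 27/64, -389/640, …
ICs: h(0) = 0, h′(0) = 4, h′′(0) = 3/2, h′′′(0) = -21/4.

f: a_k = 1, 3/2, -9/8, 27/16, -405/128, 1701/256, …
g: a_k = 3, 0, -3/2, 0, 1/8, 0, …
Sum ⇒ L₀ = lclm(L_f,L_g) in ℚ(x)⟨Dx⟩.
Integrate: L := L₀·Dx.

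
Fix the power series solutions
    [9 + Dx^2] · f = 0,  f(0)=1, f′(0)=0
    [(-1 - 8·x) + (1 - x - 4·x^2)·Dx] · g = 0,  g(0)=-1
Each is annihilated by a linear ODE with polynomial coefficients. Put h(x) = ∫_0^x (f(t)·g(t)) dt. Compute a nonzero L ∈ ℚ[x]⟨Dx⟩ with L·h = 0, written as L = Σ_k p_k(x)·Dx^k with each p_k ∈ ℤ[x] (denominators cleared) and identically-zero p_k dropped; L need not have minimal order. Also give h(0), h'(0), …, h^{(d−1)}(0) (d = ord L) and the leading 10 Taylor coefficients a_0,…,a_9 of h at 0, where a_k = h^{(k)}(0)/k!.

L = (-1 + 9·x + 36·x^2)·Dx + (2 + 16·x)·Dx^2 + (-1 + x + 4·x^2)·Dx^3  (order 3).
h: a_k = 0, -1, -1/2, -1/6, -9/8, -79/40, -223/48, -5309/560, -14229/640, -1986769/40320, …
ICs: h(0) = 0, h′(0) = -1, h′′(0) = -1.

f: a_k = 1, 0, -9/2, 0, 27/8, 0, -81/80, 0, 729/4480, 0, …
g: a_k = -1, -1, -5, -9, -29, -65, -181, -441, -1165, -2929, …
L₀ := L_f ⊗_s L_g (sym. prod.), ord ≤ 2.
h=∫₀ˣh₀: take L = L₀·Dx.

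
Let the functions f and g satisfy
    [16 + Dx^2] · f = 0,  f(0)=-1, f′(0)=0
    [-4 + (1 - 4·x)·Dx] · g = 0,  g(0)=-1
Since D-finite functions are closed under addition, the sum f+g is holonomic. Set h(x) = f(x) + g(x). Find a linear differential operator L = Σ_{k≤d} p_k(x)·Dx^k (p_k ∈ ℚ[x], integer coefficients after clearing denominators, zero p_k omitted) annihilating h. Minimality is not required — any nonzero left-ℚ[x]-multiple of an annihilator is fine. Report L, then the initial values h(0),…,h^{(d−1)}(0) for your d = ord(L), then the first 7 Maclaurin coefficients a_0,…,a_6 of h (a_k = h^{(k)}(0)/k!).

f: a_k = -1, 0, 8, 0, -32/3, 0, 256/45, …
g: a_k = -1, -4, -16, -64, -256, -1024, -4096, …
Sum ⇒ L₀ = lclm(L_f,L_g) in ℚ(x)⟨Dx⟩.
L = (-448 + 512·x - 1024·x^2) + (48 - 320·x + 768·x^2 - 1024·x^3)·Dx + (-28 + 32·x - 64·x^2)·Dx^2 + (3 - 20·x + 48·x^2 - 64·x^3)·Dx^3  (order 3).
h: a_k = -2, -4, -8, -64, -800/3, -1024, -184064/45, …
ICs: h(0) = -2, h′(0) = -4, h′′(0) = -16.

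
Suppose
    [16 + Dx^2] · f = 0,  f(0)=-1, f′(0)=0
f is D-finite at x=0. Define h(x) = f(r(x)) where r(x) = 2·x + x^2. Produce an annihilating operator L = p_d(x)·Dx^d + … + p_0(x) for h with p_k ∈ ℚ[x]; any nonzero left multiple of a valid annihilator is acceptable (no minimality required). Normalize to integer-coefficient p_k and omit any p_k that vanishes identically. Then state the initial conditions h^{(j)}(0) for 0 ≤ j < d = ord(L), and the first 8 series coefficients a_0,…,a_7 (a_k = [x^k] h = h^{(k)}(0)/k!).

f: a_k = -1, 0, 8, 0, -32/3, 0, 256/45, 0, …
h₀=f(r): pull back L_f along r ⇒ L₀.
L = (64 + 192·x + 192·x^2 + 64·x^3) - Dx + (1 + x)·Dx^2  (order 2).
h: a_k = -1, 0, 32, 32, -488/3, -1024/3, 4864/45, 15104/15, …
ICs: h(0) = -1, h′(0) = 0.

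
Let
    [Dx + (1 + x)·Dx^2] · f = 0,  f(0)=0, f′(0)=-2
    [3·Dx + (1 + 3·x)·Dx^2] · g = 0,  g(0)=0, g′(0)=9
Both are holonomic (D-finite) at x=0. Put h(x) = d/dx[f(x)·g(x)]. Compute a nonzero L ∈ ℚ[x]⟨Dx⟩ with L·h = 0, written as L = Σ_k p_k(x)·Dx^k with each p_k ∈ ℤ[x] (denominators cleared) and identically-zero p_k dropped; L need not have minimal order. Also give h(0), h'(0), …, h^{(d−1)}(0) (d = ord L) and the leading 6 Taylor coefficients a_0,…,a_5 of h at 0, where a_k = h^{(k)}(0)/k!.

f: a_k = 0, -2, 1, -2/3, 1/2, -2/5, …
g: a_k = 0, 9, -27/2, 27, -243/4, 729/5, …
h₀=f·g: eliminate ⇒ L₀, order ≤ 2·2.
Differentiate: ansatz ord ≤ ord L₀ ⇒ L.
L = (30 + 72·x + 54·x^2) + (76 + 354·x + 540·x^2 + 270·x^3)·Dx + (29 + 200·x + 486·x^2 + 504·x^3 + 189·x^4)·Dx^2 + (2 + 19·x + 68·x^2 + 114·x^3 + 90·x^4 + 27·x^5)·Dx^3  (order 3).
h: a_k = 0, -36, 108, -294, 810, -11421/5, …
ICs: h(0) = 0, h′(0) = -36, h′′(0) = 216.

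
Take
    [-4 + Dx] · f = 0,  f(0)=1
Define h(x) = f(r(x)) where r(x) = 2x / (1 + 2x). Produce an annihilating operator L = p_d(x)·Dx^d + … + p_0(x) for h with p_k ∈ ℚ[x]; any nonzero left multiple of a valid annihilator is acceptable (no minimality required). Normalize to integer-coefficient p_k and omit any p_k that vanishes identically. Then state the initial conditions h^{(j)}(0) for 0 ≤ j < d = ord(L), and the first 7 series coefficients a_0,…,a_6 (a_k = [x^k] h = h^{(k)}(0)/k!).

L = -8 + (1 + 4·x + 4·x^2)·Dx  (order 1).
h: a_k = 1, 8, 16, -32/3, -64/3, 896/15, -2816/45, …
ICs: h(0) = 1.

f: a_k = 1, 4, 8, 32/3, 32/3, 128/15, 256/45, …
f∘r: x↦r, Dx↦Dx/r' in L_f ⇒ L₀.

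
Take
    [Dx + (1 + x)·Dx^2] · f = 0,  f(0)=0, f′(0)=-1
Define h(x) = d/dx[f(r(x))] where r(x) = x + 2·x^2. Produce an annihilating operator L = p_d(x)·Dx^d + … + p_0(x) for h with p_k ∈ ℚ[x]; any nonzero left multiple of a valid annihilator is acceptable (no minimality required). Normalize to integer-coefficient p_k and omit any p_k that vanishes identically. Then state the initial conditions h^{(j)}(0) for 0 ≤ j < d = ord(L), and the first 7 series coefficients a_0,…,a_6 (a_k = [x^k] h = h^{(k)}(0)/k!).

f: a_k = 0, -1, 1/2, -1/3, 1/4, -1/5, 1/6, …
h₀=f(r): pull back L_f along r ⇒ L₀.
Differentiate: ansatz ord ≤ ord L₀ ⇒ L.
L = (-3 + 4·x + 8·x^2) + (1 + 5·x + 6·x^2 + 8·x^3)·Dx  (order 1).
h: a_k = -1, -3, 5, 1, -11, 9, 13, …
ICs: h(0) = -1.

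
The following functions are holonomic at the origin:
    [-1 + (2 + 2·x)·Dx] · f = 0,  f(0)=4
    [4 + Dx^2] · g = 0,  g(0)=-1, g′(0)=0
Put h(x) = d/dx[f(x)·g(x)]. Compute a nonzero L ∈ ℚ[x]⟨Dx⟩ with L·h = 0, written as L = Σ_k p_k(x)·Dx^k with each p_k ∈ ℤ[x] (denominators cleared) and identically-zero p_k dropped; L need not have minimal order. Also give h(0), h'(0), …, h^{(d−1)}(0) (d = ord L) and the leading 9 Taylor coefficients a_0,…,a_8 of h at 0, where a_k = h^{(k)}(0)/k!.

f: a_k = 4, 2, -1/2, 1/4, -5/32, 7/64, -21/256, 33/512, -429/8192, …
g: a_k = -1, 0, 2, 0, -2/3, 0, 4/45, 0, -2/315, …
Sym-product of L_f,L_g gives L₀ (≤ ord 2).
h=h₀': d/dx-closure on L₀ ⇒ L.
L = (413 + 1344·x + 1696·x^2 + 1024·x^3 + 256·x^4) + (-52 - 180·x - 192·x^2 - 64·x^3)·Dx + (76 + 280·x + 396·x^2 + 256·x^3 + 64·x^4)·Dx^2  (order 2).
h: a_k = -2, 17, 45/4, -337/24, -905/192, 5281/1920, 26677/23040, -199649/322560, 112887/573440, …
ICs: h(0) = -2, h′(0) = 17.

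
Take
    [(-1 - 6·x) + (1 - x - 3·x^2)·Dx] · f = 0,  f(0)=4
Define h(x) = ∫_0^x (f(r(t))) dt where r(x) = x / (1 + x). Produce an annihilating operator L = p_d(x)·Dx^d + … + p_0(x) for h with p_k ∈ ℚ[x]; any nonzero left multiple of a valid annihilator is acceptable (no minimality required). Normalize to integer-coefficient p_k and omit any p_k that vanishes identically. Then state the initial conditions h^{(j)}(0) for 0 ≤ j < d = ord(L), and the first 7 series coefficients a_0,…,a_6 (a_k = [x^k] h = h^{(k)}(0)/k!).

f: a_k = 4, 4, 16, 28, 76, 160, 388, …
Change of var in L_f (x↦r) gives L₀.
Integrate: L := L₀·Dx.
L = (1 + 7·x)·Dx + (-1 - 2·x + 2·x^2 + 3·x^3)·Dx^2  (order 2).
h: a_k = 0, 4, 2, 4, 0, 36/5, -6, …
ICs: h(0) = 0, h′(0) = 4.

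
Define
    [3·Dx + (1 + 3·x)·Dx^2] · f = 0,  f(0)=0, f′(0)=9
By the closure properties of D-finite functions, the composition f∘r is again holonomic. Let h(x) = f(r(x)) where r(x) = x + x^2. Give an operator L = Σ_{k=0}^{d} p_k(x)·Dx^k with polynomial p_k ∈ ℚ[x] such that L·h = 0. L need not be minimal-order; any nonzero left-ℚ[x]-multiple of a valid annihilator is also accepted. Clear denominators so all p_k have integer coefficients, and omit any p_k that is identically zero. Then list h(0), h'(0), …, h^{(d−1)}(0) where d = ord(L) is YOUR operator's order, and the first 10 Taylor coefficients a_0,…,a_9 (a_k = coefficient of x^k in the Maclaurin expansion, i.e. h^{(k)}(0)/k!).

f: a_k = 0, 9, -27/2, 27, -243/4, 729/5, -729/2, 6561/7, -19683/8, 6561, …
Change of var in L_f (x↦r) gives L₀.
L = (1 + 6·x + 6·x^2)·Dx + (1 + 5·x + 9·x^2 + 6·x^3)·Dx^2  (order 2).
h: a_k = 0, 9, -9/2, 0, 27/4, -81/5, 27, -243/7, 243/8, 0, …
ICs: h(0) = 0, h′(0) = 9.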